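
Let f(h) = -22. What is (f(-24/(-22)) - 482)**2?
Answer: 254016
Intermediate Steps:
(f(-24/(-22)) - 482)**2 = (-22 - 482)**2 = (-504)**2 = 254016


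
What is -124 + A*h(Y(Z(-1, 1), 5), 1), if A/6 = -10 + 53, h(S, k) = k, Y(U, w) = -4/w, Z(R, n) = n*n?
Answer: 134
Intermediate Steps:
Z(R, n) = n**2
A = 258 (A = 6*(-10 + 53) = 6*43 = 258)
-124 + A*h(Y(Z(-1, 1), 5), 1) = -124 + 258*1 = -124 + 258 = 134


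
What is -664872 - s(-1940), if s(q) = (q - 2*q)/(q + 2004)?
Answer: -10638437/16 ≈ -6.6490e+5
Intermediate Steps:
s(q) = -q/(2004 + q) (s(q) = (-q)/(2004 + q) = -q/(2004 + q))
-664872 - s(-1940) = -664872 - (-1)*(-1940)/(2004 - 1940) = -664872 - (-1)*(-1940)/64 = -664872 - 1*485/16 = -664872 - 485/16 = -10638437/16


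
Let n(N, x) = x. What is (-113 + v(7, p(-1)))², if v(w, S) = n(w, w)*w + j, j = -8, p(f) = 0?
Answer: 5184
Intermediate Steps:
v(w, S) = -8 + w² (v(w, S) = w*w - 8 = w² - 8 = -8 + w²)
(-113 + v(7, p(-1)))² = (-113 + (-8 + 7²))² = (-113 + (-8 + 49))² = (-113 + 41)² = (-72)² = 5184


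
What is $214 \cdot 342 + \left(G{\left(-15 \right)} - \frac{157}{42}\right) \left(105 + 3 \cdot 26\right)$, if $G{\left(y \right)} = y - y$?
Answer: $\frac{1015055}{14} \approx 72504.0$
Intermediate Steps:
$G{\left(y \right)} = 0$
$214 \cdot 342 + \left(G{\left(-15 \right)} - \frac{157}{42}\right) \left(105 + 3 \cdot 26\right) = 214 \cdot 342 + \left(0 - \frac{157}{42}\right) \left(105 + 3 \cdot 26\right) = 73188 + \left(0 - \frac{157}{42}\right) \left(105 + 78\right) = 73188 + \left(0 - \frac{157}{42}\right) 183 = 73188 - \frac{9577}{14} = \frac{1015055}{14}$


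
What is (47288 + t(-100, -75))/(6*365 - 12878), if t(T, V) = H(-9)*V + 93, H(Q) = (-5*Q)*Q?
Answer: -19439/2672 ≈ -7.2751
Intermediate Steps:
H(Q) = -5*Q²
t(T, V) = 93 - 405*V (t(T, V) = (-5*(-9)²)*V + 93 = (-5*81)*V + 93 = -405*V + 93 = 93 - 405*V)
(47288 + t(-100, -75))/(6*365 - 12878) = (47288 + (93 - 405*(-75)))/(6*365 - 12878) = (47288 + (93 + 30375))/(2190 - 12878) = (47288 + 30468)/(-10688) = 77756*(-1/10688) = -19439/2672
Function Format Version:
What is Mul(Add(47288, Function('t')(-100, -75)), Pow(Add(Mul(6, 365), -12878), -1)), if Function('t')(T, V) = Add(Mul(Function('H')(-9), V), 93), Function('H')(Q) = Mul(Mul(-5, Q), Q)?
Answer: Rational(-19439, 2672) ≈ -7.2751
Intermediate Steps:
Function('H')(Q) = Mul(-5, Pow(Q, 2))
Function('t')(T, V) = Add(93, Mul(-405, V)) (Function('t')(T, V) = Add(Mul(Mul(-5, Pow(-9, 2)), V), 93) = Add(Mul(Mul(-5, 81), V), 93) = Add(Mul(-405, V), 93) = Add(93, Mul(-405, V)))
Mul(Add(47288, Function('t')(-100, -75)), Pow(Add(Mul(6, 365), -12878), -1)) = Mul(Add(47288, Add(93, Mul(-405, -75))), Pow(Add(Mul(6, 365), -12878), -1)) = Mul(Add(47288, Add(93, 30375)), Pow(Add(2190, -12878), -1)) = Mul(Add(47288, 30468), Pow(-10688, -1)) = Mul(77756, Rational(-1, 10688)) = Rational(-19439, 2672)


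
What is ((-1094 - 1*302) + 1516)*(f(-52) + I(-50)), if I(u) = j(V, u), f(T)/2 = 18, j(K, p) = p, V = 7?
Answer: -1680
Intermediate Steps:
f(T) = 36 (f(T) = 2*18 = 36)
I(u) = u
((-1094 - 1*302) + 1516)*(f(-52) + I(-50)) = ((-1094 - 1*302) + 1516)*(36 - 50) = ((-1094 - 302) + 1516)*(-14) = (-1396 + 1516)*(-14) = 120*(-14) = -1680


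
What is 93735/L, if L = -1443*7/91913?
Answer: -2871821685/3367 ≈ -8.5293e+5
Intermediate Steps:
L = -10101/91913 (L = -10101*1/91913 = -10101/91913 ≈ -0.10990)
93735/L = 93735/(-10101/91913) = 93735*(-91913/10101) = -2871821685/3367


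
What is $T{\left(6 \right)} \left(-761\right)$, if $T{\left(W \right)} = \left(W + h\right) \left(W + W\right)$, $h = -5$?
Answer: $-9132$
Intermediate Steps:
$T{\left(W \right)} = 2 W \left(-5 + W\right)$ ($T{\left(W \right)} = \left(W - 5\right) \left(W + W\right) = \left(-5 + W\right) 2 W = 2 W \left(-5 + W\right)$)
$T{\left(6 \right)} \left(-761\right) = 2 \cdot 6 \left(-5 + 6\right) \left(-761\right) = 2 \cdot 6 \cdot 1 \left(-761\right) = 12 \left(-761\right) = -9132$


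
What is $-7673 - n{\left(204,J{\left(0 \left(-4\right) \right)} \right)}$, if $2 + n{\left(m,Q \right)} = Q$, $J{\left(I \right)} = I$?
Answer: $-7671$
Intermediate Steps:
$n{\left(m,Q \right)} = -2 + Q$
$-7673 - n{\left(204,J{\left(0 \left(-4\right) \right)} \right)} = -7673 - \left(-2 + 0 \left(-4\right)\right) = -7673 - \left(-2 + 0\right) = -7673 - -2 = -7673 + 2 = -7671$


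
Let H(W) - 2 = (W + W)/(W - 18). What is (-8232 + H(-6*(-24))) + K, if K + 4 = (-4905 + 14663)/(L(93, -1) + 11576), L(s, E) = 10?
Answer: -333770093/40551 ≈ -8230.9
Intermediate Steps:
H(W) = 2 + 2*W/(-18 + W) (H(W) = 2 + (W + W)/(W - 18) = 2 + (2*W)/(-18 + W) = 2 + 2*W/(-18 + W))
K = -18293/5793 (K = -4 + (-4905 + 14663)/(10 + 11576) = -4 + 9758/11586 = -4 + 9758*(1/11586) = -4 + 4879/5793 = -18293/5793 ≈ -3.1578)
(-8232 + H(-6*(-24))) + K = (-8232 + 4*(-9 - 6*(-24))/(-18 - 6*(-24))) - 18293/5793 = (-8232 + 4*(-9 + 144)/(-18 + 144)) - 18293/5793 = (-8232 + 4*135/126) - 18293/5793 = (-8232 + 4*(1/126)*135) - 18293/5793 = (-8232 + 30/7) - 18293/5793 = -57594/7 - 18293/5793 = -333770093/40551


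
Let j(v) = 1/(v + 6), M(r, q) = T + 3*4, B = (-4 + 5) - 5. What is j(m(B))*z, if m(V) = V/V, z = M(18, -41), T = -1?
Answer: 11/7 ≈ 1.5714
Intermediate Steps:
B = -4 (B = 1 - 5 = -4)
M(r, q) = 11 (M(r, q) = -1 + 3*4 = -1 + 12 = 11)
z = 11
m(V) = 1
j(v) = 1/(6 + v)
j(m(B))*z = 11/(6 + 1) = 11/7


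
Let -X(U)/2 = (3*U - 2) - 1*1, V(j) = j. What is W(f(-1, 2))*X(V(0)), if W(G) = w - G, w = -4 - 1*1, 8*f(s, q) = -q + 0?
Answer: -57/2 ≈ -28.500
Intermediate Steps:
f(s, q) = -q/8 (f(s, q) = (-q + 0)/8 = (-q)/8 = -q/8)
w = -5 (w = -4 - 1 = -5)
X(U) = 6 - 6*U (X(U) = -2*((3*U - 2) - 1*1) = -2*((-2 + 3*U) - 1) = -2*(-3 + 3*U) = 6 - 6*U)
W(G) = -5 - G
W(f(-1, 2))*X(V(0)) = (-5 - (-1)*2/8)*(6 - 6*0) = (-5 - 1*(-¼))*(6 + 0) = (-5 + ¼)*6 = -19/4*6 = -57/2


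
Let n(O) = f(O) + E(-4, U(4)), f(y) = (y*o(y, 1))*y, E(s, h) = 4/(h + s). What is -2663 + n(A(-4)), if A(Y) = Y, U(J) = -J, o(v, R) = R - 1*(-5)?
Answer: -5135/2 ≈ -2567.5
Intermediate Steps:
o(v, R) = 5 + R (o(v, R) = R + 5 = 5 + R)
f(y) = 6*y² (f(y) = (y*(5 + 1))*y = (y*6)*y = (6*y)*y = 6*y²)
n(O) = -½ + 6*O² (n(O) = 6*O² + 4/(-1*4 - 4) = 6*O² + 4/(-4 - 4) = 6*O² + 4/(-8) = 6*O² + 4*(-⅛) = 6*O² - ½ = -½ + 6*O²)
-2663 + n(A(-4)) = -2663 + (-½ + 6*(-4)²) = -2663 + (-½ + 6*16) = -2663 + (-½ + 96) = -2663 + 191/2 = -5135/2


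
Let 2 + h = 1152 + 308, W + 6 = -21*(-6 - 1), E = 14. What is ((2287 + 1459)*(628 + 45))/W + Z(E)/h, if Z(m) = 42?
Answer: 204206027/11421 ≈ 17880.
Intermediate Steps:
W = 141 (W = -6 - 21*(-6 - 1) = -6 - 21*(-7) = -6 + 147 = 141)
h = 1458 (h = -2 + (1152 + 308) = -2 + 1460 = 1458)
((2287 + 1459)*(628 + 45))/W + Z(E)/h = ((2287 + 1459)*(628 + 45))/141 + 42/1458 = (3746*673)*(1/141) + 42*(1/1458) = 2521058*(1/141) + 7/243 = 2521058/141 + 7/243 = 204206027/11421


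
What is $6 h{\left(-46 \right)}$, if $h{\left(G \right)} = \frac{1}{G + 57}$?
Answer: $\frac{6}{11} \approx 0.54545$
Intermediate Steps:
$h{\left(G \right)} = \frac{1}{57 + G}$
$6 h{\left(-46 \right)} = \frac{6}{57 - 46} = \frac{6}{11}$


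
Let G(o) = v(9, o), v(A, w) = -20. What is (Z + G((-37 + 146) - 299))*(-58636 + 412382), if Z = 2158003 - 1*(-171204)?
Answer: 823940584502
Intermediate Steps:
G(o) = -20
Z = 2329207 (Z = 2158003 + 171204 = 2329207)
(Z + G((-37 + 146) - 299))*(-58636 + 412382) = (2329207 - 20)*(-58636 + 412382) = 2329187*353746 = 823940584502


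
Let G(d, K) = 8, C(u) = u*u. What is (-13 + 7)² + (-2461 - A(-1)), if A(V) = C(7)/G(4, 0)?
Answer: -19449/8 ≈ -2431.1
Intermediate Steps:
C(u) = u²
A(V) = 49/8 (A(V) = 7²/8 = 49*(⅛) = 49/8)
(-13 + 7)² + (-2461 - A(-1)) = (-13 + 7)² + (-2461 - 1*49/8) = (-6)² + (-2461 - 49/8) = 36 - 19737/8 = -19449/8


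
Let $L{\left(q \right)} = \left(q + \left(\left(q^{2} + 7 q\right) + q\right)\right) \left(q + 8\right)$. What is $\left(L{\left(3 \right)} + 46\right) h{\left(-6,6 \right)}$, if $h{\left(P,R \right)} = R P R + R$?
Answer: $-92820$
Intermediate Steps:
$h{\left(P,R \right)} = R + P R^{2}$ ($h{\left(P,R \right)} = P R R + R = P R^{2} + R = R + P R^{2}$)
$L{\left(q \right)} = \left(8 + q\right) \left(q^{2} + 9 q\right)$ ($L{\left(q \right)} = \left(q + \left(q^{2} + 8 q\right)\right) \left(8 + q\right) = \left(q^{2} + 9 q\right) \left(8 + q\right) = \left(8 + q\right) \left(q^{2} + 9 q\right)$)
$\left(L{\left(3 \right)} + 46\right) h{\left(-6,6 \right)} = \left(3 \left(72 + 3^{2} + 17 \cdot 3\right) + 46\right) 6 \left(1 - 36\right) = \left(3 \left(72 + 9 + 51\right) + 46\right) 6 \left(1 - 36\right) = \left(3 \cdot 132 + 46\right) 6 \left(-35\right) = \left(396 + 46\right) \left(-210\right) = 442 \left(-210\right) = -92820$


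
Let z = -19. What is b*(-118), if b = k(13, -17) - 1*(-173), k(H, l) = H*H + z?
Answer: -38114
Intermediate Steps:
k(H, l) = -19 + H**2 (k(H, l) = H*H - 19 = H**2 - 19 = -19 + H**2)
b = 323 (b = (-19 + 13**2) - 1*(-173) = (-19 + 169) + 173 = 150 + 173 = 323)
b*(-118) = 323*(-118) = -38114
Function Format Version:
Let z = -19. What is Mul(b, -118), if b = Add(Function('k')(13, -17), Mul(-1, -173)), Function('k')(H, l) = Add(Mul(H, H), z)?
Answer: -38114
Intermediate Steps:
Function('k')(H, l) = Add(-19, Pow(H, 2)) (Function('k')(H, l) = Add(Mul(H, H), -19) = Add(Pow(H, 2), -19) = Add(-19, Pow(H, 2)))
b = 323 (b = Add(Add(-19, Pow(13, 2)), Mul(-1, -173)) = Add(Add(-19, 169), 173) = Add(150, 173) = 323)
Mul(b, -118) = Mul(323, -118) = -38114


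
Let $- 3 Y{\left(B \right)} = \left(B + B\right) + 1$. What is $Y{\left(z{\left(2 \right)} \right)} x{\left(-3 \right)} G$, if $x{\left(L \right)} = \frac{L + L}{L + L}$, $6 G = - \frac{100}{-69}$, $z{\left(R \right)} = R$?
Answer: $- \frac{250}{621} \approx -0.40258$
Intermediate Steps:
$G = \frac{50}{207}$ ($G = \frac{\left(-100\right) \frac{1}{-69}}{6} = \frac{\left(-100\right) \left(- \frac{1}{69}\right)}{6} = \frac{1}{6} \cdot \frac{100}{69} = \frac{50}{207} \approx 0.24155$)
$Y{\left(B \right)} = - \frac{1}{3} - \frac{2 B}{3}$ ($Y{\left(B \right)} = - \frac{\left(B + B\right) + 1}{3} = - \frac{2 B + 1}{3} = - \frac{1 + 2 B}{3} = - \frac{1}{3} - \frac{2 B}{3}$)
$x{\left(L \right)} = 1$ ($x{\left(L \right)} = \frac{2 L}{2 L} = 2 L \frac{1}{2 L} = 1$)
$Y{\left(z{\left(2 \right)} \right)} x{\left(-3 \right)} G = \left(- \frac{1}{3} - \frac{4}{3}\right) 1 \cdot \frac{50}{207} = \left(- \frac{5}{3}\right) 1 \cdot \frac{50}{207} = \left(- \frac{5}{3}\right) \frac{50}{207} = - \frac{250}{621}$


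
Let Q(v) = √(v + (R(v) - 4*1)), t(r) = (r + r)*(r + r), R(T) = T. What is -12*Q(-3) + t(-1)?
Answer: 4 - 12*I*√10 ≈ 4.0 - 37.947*I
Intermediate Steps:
t(r) = 4*r² (t(r) = (2*r)*(2*r) = 4*r²)
Q(v) = √(-4 + 2*v) (Q(v) = √(v + (v - 4*1)) = √(v + (v - 4)) = √(v + (-4 + v)) = √(-4 + 2*v))
-12*Q(-3) + t(-1) = -12*√(-4 + 2*(-3)) + 4*(-1)² = -12*√(-4 - 6) + 4*1 = -12*I*√10 + 4 = 4 - 12*I*√10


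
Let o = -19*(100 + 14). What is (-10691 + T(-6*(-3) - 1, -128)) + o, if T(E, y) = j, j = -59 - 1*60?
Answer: -12976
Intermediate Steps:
j = -119 (j = -59 - 60 = -119)
T(E, y) = -119
o = -2166 (o = -19*114 = -2166)
(-10691 + T(-6*(-3) - 1, -128)) + o = (-10691 - 119) - 2166 = -10810 - 2166 = -12976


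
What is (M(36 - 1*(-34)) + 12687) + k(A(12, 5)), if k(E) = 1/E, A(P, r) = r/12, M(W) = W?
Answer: 63797/5 ≈ 12759.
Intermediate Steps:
A(P, r) = r/12 (A(P, r) = r*(1/12) = r/12)
(M(36 - 1*(-34)) + 12687) + k(A(12, 5)) = ((36 - 1*(-34)) + 12687) + 1/((1/12)*5) = ((36 + 34) + 12687) + 1/(5/12) = (70 + 12687) + 12/5 = 12757 + 12/5 = 63797/5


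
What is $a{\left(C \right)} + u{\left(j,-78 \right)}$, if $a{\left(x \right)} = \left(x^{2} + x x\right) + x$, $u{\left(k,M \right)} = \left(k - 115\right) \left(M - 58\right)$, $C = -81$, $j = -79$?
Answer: $39425$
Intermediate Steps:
$u{\left(k,M \right)} = \left(-115 + k\right) \left(-58 + M\right)$
$a{\left(x \right)} = x + 2 x^{2}$ ($a{\left(x \right)} = \left(x^{2} + x^{2}\right) + x = 2 x^{2} + x = x + 2 x^{2}$)
$a{\left(C \right)} + u{\left(j,-78 \right)} = - 81 \left(1 + 2 \left(-81\right)\right) - -26384 = - 81 \left(1 - 162\right) + \left(6670 + 8970 + 4582 + 6162\right) = \left(-81\right) \left(-161\right) + 26384 = 13041 + 26384 = 39425$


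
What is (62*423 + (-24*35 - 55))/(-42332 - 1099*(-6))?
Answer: -25331/35738 ≈ -0.70880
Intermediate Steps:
(62*423 + (-24*35 - 55))/(-42332 - 1099*(-6)) = (26226 + (-840 - 55))/(-42332 + 6594) = (26226 - 895)/(-35738) = 25331*(-1/35738) = -25331/35738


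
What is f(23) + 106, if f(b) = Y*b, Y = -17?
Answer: -285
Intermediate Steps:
f(b) = -17*b
f(23) + 106 = -17*23 + 106 = -391 + 106 = -285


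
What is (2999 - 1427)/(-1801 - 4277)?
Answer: -262/1013 ≈ -0.25864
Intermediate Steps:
(2999 - 1427)/(-1801 - 4277) = 1572/(-6078) = 1572*(-1/6078) = -262/1013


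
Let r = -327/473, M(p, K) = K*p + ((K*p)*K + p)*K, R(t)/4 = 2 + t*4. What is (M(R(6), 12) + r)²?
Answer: 7427691680979249/223729 ≈ 3.3199e+10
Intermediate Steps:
R(t) = 8 + 16*t (R(t) = 4*(2 + t*4) = 4*(2 + 4*t) = 8 + 16*t)
M(p, K) = K*p + K*(p + p*K²) (M(p, K) = K*p + (p*K² + p)*K = K*p + (p + p*K²)*K = K*p + K*(p + p*K²))
r = -327/473 (r = -327*1/473 = -327/473 ≈ -0.69133)
(M(R(6), 12) + r)² = (12*(8 + 16*6)*(2 + 12²) - 327/473)² = (12*(8 + 96)*(2 + 144) - 327/473)² = (12*104*146 - 327/473)² = (182208 - 327/473)² = (86184057/473)² = 7427691680979249/223729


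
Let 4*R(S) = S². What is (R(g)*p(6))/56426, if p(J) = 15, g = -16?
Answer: 480/28213 ≈ 0.017013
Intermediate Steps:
R(S) = S²/4
(R(g)*p(6))/56426 = (((¼)*(-16)²)*15)/56426 = (((¼)*256)*15)*(1/56426) = (64*15)*(1/56426) = 960*(1/56426) = 480/28213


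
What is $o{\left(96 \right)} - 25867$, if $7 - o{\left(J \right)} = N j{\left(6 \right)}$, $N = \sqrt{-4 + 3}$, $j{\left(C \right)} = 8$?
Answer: $-25860 - 8 i \approx -25860.0 - 8.0 i$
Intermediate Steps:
$N = i$ ($N = \sqrt{-1} = i \approx 1.0 i$)
$o{\left(J \right)} = 7 - 8 i$ ($o{\left(J \right)} = 7 - i 8 = 7 - 8 i$)
$o{\left(96 \right)} - 25867 = \left(7 - 8 i\right) - 25867 = -25860 - 8 i$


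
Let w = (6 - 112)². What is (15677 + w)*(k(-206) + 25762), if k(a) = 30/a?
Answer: 71412865023/103 ≈ 6.9333e+8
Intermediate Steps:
w = 11236 (w = (-106)² = 11236)
(15677 + w)*(k(-206) + 25762) = (15677 + 11236)*(30/(-206) + 25762) = 26913*(30*(-1/206) + 25762) = 26913*(-15/103 + 25762) = 26913*(2653471/103) = 71412865023/103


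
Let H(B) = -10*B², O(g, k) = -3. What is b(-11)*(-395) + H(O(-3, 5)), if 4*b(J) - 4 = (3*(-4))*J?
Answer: -13520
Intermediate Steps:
b(J) = 1 - 3*J (b(J) = 1 + ((3*(-4))*J)/4 = 1 + (-12*J)/4 = 1 - 3*J)
b(-11)*(-395) + H(O(-3, 5)) = (1 - 3*(-11))*(-395) - 10*(-3)² = (1 + 33)*(-395) - 10*9 = 34*(-395) - 90 = -13430 - 90 = -13520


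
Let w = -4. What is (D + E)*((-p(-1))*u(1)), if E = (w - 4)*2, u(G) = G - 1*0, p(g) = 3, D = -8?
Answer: 72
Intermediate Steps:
u(G) = G (u(G) = G + 0 = G)
E = -16 (E = (-4 - 4)*2 = -8*2 = -16)
(D + E)*((-p(-1))*u(1)) = (-8 - 16)*(-1*3*1) = -(-72) = -24*(-3) = 72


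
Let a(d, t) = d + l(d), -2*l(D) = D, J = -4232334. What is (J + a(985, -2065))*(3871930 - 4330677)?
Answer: 3882689185201/2 ≈ 1.9413e+12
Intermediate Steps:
l(D) = -D/2
a(d, t) = d/2 (a(d, t) = d - d/2 = d/2)
(J + a(985, -2065))*(3871930 - 4330677) = (-4232334 + (½)*985)*(3871930 - 4330677) = (-4232334 + 985/2)*(-458747) = -8463683/2*(-458747) = 3882689185201/2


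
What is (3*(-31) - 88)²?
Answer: 32761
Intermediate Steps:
(3*(-31) - 88)² = (-93 - 88)² = (-181)² = 32761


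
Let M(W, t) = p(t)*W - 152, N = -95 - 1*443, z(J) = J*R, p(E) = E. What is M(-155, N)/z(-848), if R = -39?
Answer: 13873/5512 ≈ 2.5169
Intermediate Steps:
z(J) = -39*J (z(J) = J*(-39) = -39*J)
N = -538 (N = -95 - 443 = -538)
M(W, t) = -152 + W*t (M(W, t) = t*W - 152 = W*t - 152 = -152 + W*t)
M(-155, N)/z(-848) = (-152 - 155*(-538))/((-39*(-848))) = (-152 + 83390)/33072 = 83238*(1/33072) = 13873/5512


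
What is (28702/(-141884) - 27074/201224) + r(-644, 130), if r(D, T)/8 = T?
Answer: 3710358469747/3568808252 ≈ 1039.7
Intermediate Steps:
r(D, T) = 8*T
(28702/(-141884) - 27074/201224) + r(-644, 130) = (28702/(-141884) - 27074/201224) + 8*130 = (28702*(-1/141884) - 27074*1/201224) + 1040 = (-14351/70942 - 13537/100612) + 1040 = -1202112333/3568808252 + 1040 = 3710358469747/3568808252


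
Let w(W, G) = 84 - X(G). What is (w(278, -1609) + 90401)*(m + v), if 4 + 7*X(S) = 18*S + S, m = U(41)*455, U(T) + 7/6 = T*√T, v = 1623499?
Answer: 3232806520865/21 + 1769480050*√41 ≈ 1.6527e+11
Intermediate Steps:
U(T) = -7/6 + T^(3/2) (U(T) = -7/6 + T*√T = -7/6 + T^(3/2))
m = -3185/6 + 18655*√41 (m = (-7/6 + 41^(3/2))*455 = (-7/6 + 41*√41)*455 = -3185/6 + 18655*√41 ≈ 1.1892e+5)
X(S) = -4/7 + 19*S/7 (X(S) = -4/7 + (18*S + S)/7 = -4/7 + (19*S)/7 = -4/7 + 19*S/7)
w(W, G) = 592/7 - 19*G/7 (w(W, G) = 84 - (-4/7 + 19*G/7) = 84 + (4/7 - 19*G/7) = 592/7 - 19*G/7)
(w(278, -1609) + 90401)*(m + v) = ((592/7 - 19/7*(-1609)) + 90401)*((-3185/6 + 18655*√41) + 1623499) = ((592/7 + 30571/7) + 90401)*(9737809/6 + 18655*√41) = (31163/7 + 90401)*(9737809/6 + 18655*√41) = 663970*(9737809/6 + 18655*√41)/7 = 3232806520865/21 + 1769480050*√41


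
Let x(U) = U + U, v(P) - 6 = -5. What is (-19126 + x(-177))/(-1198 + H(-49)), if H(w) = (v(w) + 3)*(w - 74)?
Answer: 1948/169 ≈ 11.527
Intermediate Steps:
v(P) = 1 (v(P) = 6 - 5 = 1)
x(U) = 2*U
H(w) = -296 + 4*w (H(w) = (1 + 3)*(w - 74) = 4*(-74 + w) = -296 + 4*w)
(-19126 + x(-177))/(-1198 + H(-49)) = (-19126 + 2*(-177))/(-1198 + (-296 + 4*(-49))) = (-19126 - 354)/(-1198 + (-296 - 196)) = -19480/(-1198 - 492) = -19480/(-1690) = -19480*(-1/1690) = 1948/169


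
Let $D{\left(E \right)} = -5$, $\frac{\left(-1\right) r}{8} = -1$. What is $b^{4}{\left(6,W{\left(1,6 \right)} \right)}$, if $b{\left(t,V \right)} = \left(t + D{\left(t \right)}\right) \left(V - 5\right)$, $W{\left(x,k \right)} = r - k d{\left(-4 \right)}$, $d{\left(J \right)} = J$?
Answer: $531441$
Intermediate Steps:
$r = 8$ ($r = \left(-8\right) \left(-1\right) = 8$)
$W{\left(x,k \right)} = 8 + 4 k$ ($W{\left(x,k \right)} = 8 - k \left(-4\right) = 8 - - 4 k = 8 + 4 k$)
$b{\left(t,V \right)} = \left(-5 + V\right) \left(-5 + t\right)$ ($b{\left(t,V \right)} = \left(t - 5\right) \left(V - 5\right) = \left(-5 + t\right) \left(-5 + V\right) = \left(-5 + V\right) \left(-5 + t\right)$)
$b^{4}{\left(6,W{\left(1,6 \right)} \right)} = \left(25 - 5 \left(8 + 4 \cdot 6\right) - 30 + \left(8 + 4 \cdot 6\right) 6\right)^{4} = \left(25 - 5 \left(8 + 24\right) - 30 + \left(8 + 24\right) 6\right)^{4} = \left(25 - 160 - 30 + 32 \cdot 6\right)^{4} = \left(25 - 160 - 30 + 192\right)^{4} = 27^{4} = 531441$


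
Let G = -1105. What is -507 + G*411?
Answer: -454662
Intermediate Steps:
-507 + G*411 = -507 - 1105*411 = -507 - 454155 = -454662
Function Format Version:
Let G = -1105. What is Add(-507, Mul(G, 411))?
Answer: -454662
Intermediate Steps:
Add(-507, Mul(G, 411)) = Add(-507, Mul(-1105, 411)) = Add(-507, -454155) = -454662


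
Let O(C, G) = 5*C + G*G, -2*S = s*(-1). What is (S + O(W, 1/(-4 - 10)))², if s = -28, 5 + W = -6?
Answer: 182871529/38416 ≈ 4760.3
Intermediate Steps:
W = -11 (W = -5 - 6 = -11)
S = -14 (S = -(-14)*(-1) = -½*28 = -14)
O(C, G) = G² + 5*C (O(C, G) = 5*C + G² = G² + 5*C)
(S + O(W, 1/(-4 - 10)))² = (-14 + ((1/(-4 - 10))² + 5*(-11)))² = (-14 + ((1/(-14))² - 55))² = (-14 + ((-1/14)² - 55))² = (-14 + (1/196 - 55))² = (-14 - 10779/196)² = (-13523/196)² = 182871529/38416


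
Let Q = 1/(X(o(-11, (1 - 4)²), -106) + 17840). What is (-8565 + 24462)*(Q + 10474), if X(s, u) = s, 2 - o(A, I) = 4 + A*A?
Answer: 421424607789/2531 ≈ 1.6651e+8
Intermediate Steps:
o(A, I) = -2 - A² (o(A, I) = 2 - (4 + A*A) = 2 - (4 + A²) = 2 + (-4 - A²) = -2 - A²)
Q = 1/17717 (Q = 1/((-2 - 1*(-11)²) + 17840) = 1/((-2 - 1*121) + 17840) = 1/((-2 - 121) + 17840) = 1/(-123 + 17840) = 1/17717 ≈ 5.6443e-5)
(-8565 + 24462)*(Q + 10474) = (-8565 + 24462)*(1/17717 + 10474) = 15897*(185567859/17717) = 421424607789/2531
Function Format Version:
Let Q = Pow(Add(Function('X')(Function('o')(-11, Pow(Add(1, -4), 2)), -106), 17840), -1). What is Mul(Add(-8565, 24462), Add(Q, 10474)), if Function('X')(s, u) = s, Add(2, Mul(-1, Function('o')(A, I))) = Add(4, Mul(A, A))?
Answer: Rational(421424607789, 2531) ≈ 1.6651e+8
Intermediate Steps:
Function('o')(A, I) = Add(-2, Mul(-1, Pow(A, 2))) (Function('o')(A, I) = Add(2, Mul(-1, Add(4, Mul(A, A)))) = Add(2, Mul(-1, Add(4, Pow(A, 2)))) = Add(2, Add(-4, Mul(-1, Pow(A, 2)))) = Add(-2, Mul(-1, Pow(A, 2))))
Q = Rational(1, 17717) (Q = Pow(Add(Add(-2, Mul(-1, Pow(-11, 2))), 17840), -1) = Pow(Add(Add(-2, Mul(-1, 121)), 17840), -1) = Pow(Add(Add(-2, -121), 17840), -1) = Pow(Add(-123, 17840), -1) = Pow(17717, -1) = Rational(1, 17717) ≈ 5.6443e-5)
Mul(Add(-8565, 24462), Add(Q, 10474)) = Mul(Add(-8565, 24462), Add(Rational(1, 17717), 10474)) = Mul(15897, Rational(185567859, 17717)) = Rational(421424607789, 2531)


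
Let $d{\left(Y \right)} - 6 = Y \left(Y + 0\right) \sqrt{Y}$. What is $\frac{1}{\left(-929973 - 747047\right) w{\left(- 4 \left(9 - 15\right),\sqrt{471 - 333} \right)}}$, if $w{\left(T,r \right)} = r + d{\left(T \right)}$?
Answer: $- \frac{1}{10062120 + 1677020 \sqrt{138} + 1931927040 \sqrt{6}} \approx -2.1 \cdot 10^{-10}$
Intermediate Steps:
$d{\left(Y \right)} = 6 + Y^{\frac{5}{2}}$ ($d{\left(Y \right)} = 6 + Y \left(Y + 0\right) \sqrt{Y} = 6 + Y Y \sqrt{Y} = 6 + Y^{2} \sqrt{Y} = 6 + Y^{\frac{5}{2}}$)
$w{\left(T,r \right)} = 6 + r + T^{\frac{5}{2}}$ ($w{\left(T,r \right)} = r + \left(6 + T^{\frac{5}{2}}\right) = 6 + r + T^{\frac{5}{2}}$)
$\frac{1}{\left(-929973 - 747047\right) w{\left(- 4 \left(9 - 15\right),\sqrt{471 - 333} \right)}} = \frac{1}{\left(-929973 - 747047\right) \left(6 + \sqrt{471 - 333} + \left(- 4 \left(9 - 15\right)\right)^{\frac{5}{2}}\right)} = \frac{1}{\left(-1677020\right) \left(6 + \sqrt{138} + \left(\left(-4\right) \left(-6\right)\right)^{\frac{5}{2}}\right)} = - \frac{1}{1677020 \left(6 + \sqrt{138} + 24^{\frac{5}{2}}\right)} = - \frac{1}{1677020 \left(6 + \sqrt{138} + 1152 \sqrt{6}\right)}$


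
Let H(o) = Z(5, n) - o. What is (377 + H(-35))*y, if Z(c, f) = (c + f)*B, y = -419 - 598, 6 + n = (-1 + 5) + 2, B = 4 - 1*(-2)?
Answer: -449514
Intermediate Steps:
B = 6 (B = 4 + 2 = 6)
n = 0 (n = -6 + ((-1 + 5) + 2) = -6 + (4 + 2) = -6 + 6 = 0)
y = -1017
Z(c, f) = 6*c + 6*f (Z(c, f) = (c + f)*6 = 6*c + 6*f)
H(o) = 30 - o (H(o) = (6*5 + 6*0) - o = (30 + 0) - o = 30 - o)
(377 + H(-35))*y = (377 + (30 - 1*(-35)))*(-1017) = (377 + (30 + 35))*(-1017) = (377 + 65)*(-1017) = 442*(-1017) = -449514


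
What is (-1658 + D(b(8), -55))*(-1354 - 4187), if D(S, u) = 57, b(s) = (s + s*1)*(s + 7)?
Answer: 8871141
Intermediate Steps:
b(s) = 2*s*(7 + s) (b(s) = (s + s)*(7 + s) = (2*s)*(7 + s) = 2*s*(7 + s))
(-1658 + D(b(8), -55))*(-1354 - 4187) = (-1658 + 57)*(-1354 - 4187) = -1601*(-5541) = 8871141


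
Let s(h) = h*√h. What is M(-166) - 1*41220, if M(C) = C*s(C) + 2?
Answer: -41218 + 27556*I*√166 ≈ -41218.0 + 3.5503e+5*I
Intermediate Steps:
s(h) = h^(3/2)
M(C) = 2 + C^(5/2) (M(C) = C*C^(3/2) + 2 = C^(5/2) + 2 = 2 + C^(5/2))
M(-166) - 1*41220 = (2 + (-166)^(5/2)) - 1*41220 = (2 + 27556*I*√166) - 41220 = -41218 + 27556*I*√166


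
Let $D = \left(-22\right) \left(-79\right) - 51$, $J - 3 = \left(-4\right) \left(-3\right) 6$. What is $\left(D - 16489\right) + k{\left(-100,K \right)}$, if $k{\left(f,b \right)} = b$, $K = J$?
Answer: $-14727$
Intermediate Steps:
$J = 75$ ($J = 3 + \left(-4\right) \left(-3\right) 6 = 3 + 12 \cdot 6 = 3 + 72 = 75$)
$K = 75$
$D = 1687$ ($D = 1738 - 51 = 1687$)
$\left(D - 16489\right) + k{\left(-100,K \right)} = \left(1687 - 16489\right) + 75 = -14802 + 75 = -14727$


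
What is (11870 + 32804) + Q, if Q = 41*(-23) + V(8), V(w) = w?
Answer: 43739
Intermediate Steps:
Q = -935 (Q = 41*(-23) + 8 = -943 + 8 = -935)
(11870 + 32804) + Q = (11870 + 32804) - 935 = 44674 - 935 = 43739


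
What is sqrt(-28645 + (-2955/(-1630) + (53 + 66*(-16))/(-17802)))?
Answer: I*sqrt(6699320994384515)/483621 ≈ 169.24*I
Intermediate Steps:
sqrt(-28645 + (-2955/(-1630) + (53 + 66*(-16))/(-17802))) = sqrt(-28645 + (-2955*(-1/1630) + (53 - 1056)*(-1/17802))) = sqrt(-28645 + (591/326 - 1003*(-1/17802))) = sqrt(-28645 + (591/326 + 1003/17802)) = sqrt(-28645 + 2711990/1450863) = sqrt(-41557258645/1450863) = I*sqrt(6699320994384515)/483621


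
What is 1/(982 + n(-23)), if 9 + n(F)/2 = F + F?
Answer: 1/872 ≈ 0.0011468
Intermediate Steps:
n(F) = -18 + 4*F (n(F) = -18 + 2*(F + F) = -18 + 2*(2*F) = -18 + 4*F)
1/(982 + n(-23)) = 1/(982 + (-18 + 4*(-23))) = 1/(982 + (-18 - 92)) = 1/(982 - 110) = 1/872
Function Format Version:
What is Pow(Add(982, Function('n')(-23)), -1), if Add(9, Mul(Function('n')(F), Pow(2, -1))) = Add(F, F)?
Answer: Rational(1, 872) ≈ 0.0011468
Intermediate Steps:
Function('n')(F) = Add(-18, Mul(4, F)) (Function('n')(F) = Add(-18, Mul(2, Add(F, F))) = Add(-18, Mul(2, Mul(2, F))) = Add(-18, Mul(4, F)))
Pow(Add(982, Function('n')(-23)), -1) = Pow(Add(982, Add(-18, Mul(4, -23))), -1) = Pow(Add(982, Add(-18, -92)), -1) = Pow(Add(982, -110), -1) = Pow(872, -1) = Rational(1, 872)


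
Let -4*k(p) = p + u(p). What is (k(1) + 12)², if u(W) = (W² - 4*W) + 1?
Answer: 2401/16 ≈ 150.06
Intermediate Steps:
u(W) = 1 + W² - 4*W
k(p) = -¼ - p²/4 + 3*p/4 (k(p) = -(p + (1 + p² - 4*p))/4 = -(1 + p² - 3*p)/4 = -¼ - p²/4 + 3*p/4)
(k(1) + 12)² = ((-¼ - ¼*1² + (¾)*1) + 12)² = ((-¼ - ¼*1 + ¾) + 12)² = ((-¼ - ¼ + ¾) + 12)² = (¼ + 12)² = (49/4)² = 2401/16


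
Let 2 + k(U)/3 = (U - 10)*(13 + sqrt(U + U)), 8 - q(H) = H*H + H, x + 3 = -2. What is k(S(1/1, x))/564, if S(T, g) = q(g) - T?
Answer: -301/188 - 23*I*sqrt(26)/188 ≈ -1.6011 - 0.62382*I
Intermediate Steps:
x = -5 (x = -3 - 2 = -5)
q(H) = 8 - H - H**2 (q(H) = 8 - (H*H + H) = 8 - (H**2 + H) = 8 - (H + H**2) = 8 + (-H - H**2) = 8 - H - H**2)
S(T, g) = 8 - T - g - g**2 (S(T, g) = (8 - g - g**2) - T = 8 - T - g - g**2)
k(U) = -6 + 3*(-10 + U)*(13 + sqrt(2)*sqrt(U)) (k(U) = -6 + 3*((U - 10)*(13 + sqrt(U + U))) = -6 + 3*((-10 + U)*(13 + sqrt(2*U))) = -6 + 3*((-10 + U)*(13 + sqrt(2)*sqrt(U))) = -6 + 3*(-10 + U)*(13 + sqrt(2)*sqrt(U)))
k(S(1/1, x))/564 = (-396 + 39*(8 - 1/1 - 1*(-5) - 1*(-5)**2) - 30*sqrt(2)*sqrt(8 - 1/1 - 1*(-5) - 1*(-5)**2) + 3*sqrt(2)*(8 - 1/1 - 1*(-5) - 1*(-5)**2)**(3/2))/564 = (-396 + 39*(8 - 1*1 + 5 - 1*25) - 30*sqrt(2)*sqrt(8 - 1*1 + 5 - 1*25) + 3*sqrt(2)*(8 - 1*1 + 5 - 1*25)**(3/2))*(1/564) = (-396 + 39*(8 - 1 + 5 - 25) - 30*sqrt(2)*sqrt(8 - 1 + 5 - 25) + 3*sqrt(2)*(8 - 1 + 5 - 25)**(3/2))*(1/564) = (-396 + 39*(-13) - 30*sqrt(2)*sqrt(-13) + 3*sqrt(2)*(-13)**(3/2))*(1/564) = (-396 - 507 - 30*sqrt(2)*I*sqrt(13) + 3*sqrt(2)*(-13*I*sqrt(13)))*(1/564) = (-396 - 507 - 30*I*sqrt(26) - 39*I*sqrt(26))*(1/564) = (-903 - 69*I*sqrt(26))*(1/564) = -301/188 - 23*I*sqrt(26)/188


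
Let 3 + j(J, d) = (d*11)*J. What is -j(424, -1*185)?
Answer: 862843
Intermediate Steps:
j(J, d) = -3 + 11*J*d (j(J, d) = -3 + (d*11)*J = -3 + (11*d)*J = -3 + 11*J*d)
-j(424, -1*185) = -(-3 + 11*424*(-1*185)) = -(-3 + 11*424*(-185)) = -(-3 - 862840) = -1*(-862843) = 862843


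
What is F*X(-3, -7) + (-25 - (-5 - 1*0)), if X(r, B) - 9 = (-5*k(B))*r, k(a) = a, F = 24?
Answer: -2324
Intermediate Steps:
X(r, B) = 9 - 5*B*r (X(r, B) = 9 + (-5*B)*r = 9 - 5*B*r)
F*X(-3, -7) + (-25 - (-5 - 1*0)) = 24*(9 - 5*(-7)*(-3)) + (-25 - (-5 - 1*0)) = 24*(9 - 105) + (-25 - (-5 + 0)) = 24*(-96) + (-25 - 1*(-5)) = -2304 + (-25 + 5) = -2304 - 20 = -2324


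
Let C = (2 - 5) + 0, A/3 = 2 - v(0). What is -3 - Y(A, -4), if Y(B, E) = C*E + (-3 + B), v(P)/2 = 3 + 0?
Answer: 0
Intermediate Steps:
v(P) = 6 (v(P) = 2*(3 + 0) = 2*3 = 6)
A = -12 (A = 3*(2 - 1*6) = 3*(2 - 6) = 3*(-4) = -12)
C = -3 (C = -3 + 0 = -3)
Y(B, E) = -3 + B - 3*E (Y(B, E) = -3*E + (-3 + B) = -3 + B - 3*E)
-3 - Y(A, -4) = -3 - (-3 - 12 - 3*(-4)) = -3 - (-3 - 12 + 12) = -3 - 1*(-3) = -3 + 3 = 0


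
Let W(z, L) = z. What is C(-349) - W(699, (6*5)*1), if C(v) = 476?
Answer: -223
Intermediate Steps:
C(-349) - W(699, (6*5)*1) = 476 - 1*699 = 476 - 699 = -223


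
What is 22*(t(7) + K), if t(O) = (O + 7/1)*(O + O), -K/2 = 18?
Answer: 3520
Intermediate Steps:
K = -36 (K = -2*18 = -36)
t(O) = 2*O*(7 + O) (t(O) = (O + 7*1)*(2*O) = (O + 7)*(2*O) = (7 + O)*(2*O) = 2*O*(7 + O))
22*(t(7) + K) = 22*(2*7*(7 + 7) - 36) = 22*(2*7*14 - 36) = 22*(196 - 36) = 22*160 = 3520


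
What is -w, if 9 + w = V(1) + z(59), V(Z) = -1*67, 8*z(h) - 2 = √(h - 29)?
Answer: 303/4 - √30/8 ≈ 75.065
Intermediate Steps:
z(h) = ¼ + √(-29 + h)/8 (z(h) = ¼ + √(h - 29)/8 = ¼ + √(-29 + h)/8)
V(Z) = -67
w = -303/4 + √30/8 (w = -9 + (-67 + (¼ + √(-29 + 59)/8)) = -9 + (-67 + (¼ + √30/8)) = -9 + (-267/4 + √30/8) = -303/4 + √30/8 ≈ -75.065)
-w = -(-303/4 + √30/8) = 303/4 - √30/8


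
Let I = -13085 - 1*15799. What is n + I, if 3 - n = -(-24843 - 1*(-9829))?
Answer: -43895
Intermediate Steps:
n = -15011 (n = 3 - (-1)*(-24843 - 1*(-9829)) = 3 - (-1)*(-24843 + 9829) = 3 - (-1)*(-15014) = 3 - 1*15014 = 3 - 15014 = -15011)
I = -28884 (I = -13085 - 15799 = -28884)
n + I = -15011 - 28884 = -43895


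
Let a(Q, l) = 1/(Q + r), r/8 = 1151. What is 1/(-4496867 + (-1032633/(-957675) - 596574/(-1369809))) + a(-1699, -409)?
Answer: 72707169791670263/546871319993092713942 ≈ 0.00013295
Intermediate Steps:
r = 9208 (r = 8*1151 = 9208)
a(Q, l) = 1/(9208 + Q) (a(Q, l) = 1/(Q + 9208) = 1/(9208 + Q))
1/(-4496867 + (-1032633/(-957675) - 596574/(-1369809))) + a(-1699, -409) = 1/(-4496867 + (-1032633/(-957675) - 596574/(-1369809))) + 1/(9208 - 1699) = 1/(-4496867 + (-1032633*(-1/957675) - 596574*(-1/1369809))) + 1/7509 = 1/(-4496867 + (344211/319225 + 66286/152201)) + 1/7509 = 1/(-4496867 + 73549406761/48586364225) + 1/7509 = 1/(-218486344383976314/48586364225) + 1/7509 = -48586364225/218486344383976314 + 1/7509 = 72707169791670263/546871319993092713942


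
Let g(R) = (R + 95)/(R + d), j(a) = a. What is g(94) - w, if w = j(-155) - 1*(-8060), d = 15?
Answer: -861456/109 ≈ -7903.3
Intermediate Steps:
w = 7905 (w = -155 - 1*(-8060) = -155 + 8060 = 7905)
g(R) = (95 + R)/(15 + R) (g(R) = (R + 95)/(R + 15) = (95 + R)/(15 + R))
g(94) - w = (95 + 94)/(15 + 94) - 1*7905 = 189/109 - 7905 = -861456/109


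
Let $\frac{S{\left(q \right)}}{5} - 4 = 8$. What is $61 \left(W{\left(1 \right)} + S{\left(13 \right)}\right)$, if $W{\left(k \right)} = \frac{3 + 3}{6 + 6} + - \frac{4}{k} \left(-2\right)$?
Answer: $\frac{8357}{2} \approx 4178.5$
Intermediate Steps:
$S{\left(q \right)} = 60$ ($S{\left(q \right)} = 20 + 5 \cdot 8 = 20 + 40 = 60$)
$W{\left(k \right)} = \frac{1}{2} + \frac{8}{k}$ ($W{\left(k \right)} = \frac{6}{12} + \frac{8}{k} = 6 \cdot \frac{1}{12} + \frac{8}{k} = \frac{1}{2} + \frac{8}{k}$)
$61 \left(W{\left(1 \right)} + S{\left(13 \right)}\right) = 61 \left(\frac{16 + 1}{2 \cdot 1} + 60\right) = 61 \left(\frac{1}{2} \cdot 1 \cdot 17 + 60\right) = 61 \left(\frac{17}{2} + 60\right) = 61 \cdot \frac{137}{2} = \frac{8357}{2}$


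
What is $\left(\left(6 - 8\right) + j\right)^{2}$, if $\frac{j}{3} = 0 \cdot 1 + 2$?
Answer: $16$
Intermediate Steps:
$j = 6$ ($j = 3 \left(0 \cdot 1 + 2\right) = 3 \left(0 + 2\right) = 3 \cdot 2 = 6$)
$\left(\left(6 - 8\right) + j\right)^{2} = \left(\left(6 - 8\right) + 6\right)^{2} = \left(-2 + 6\right)^{2} = 4^{2} = 16$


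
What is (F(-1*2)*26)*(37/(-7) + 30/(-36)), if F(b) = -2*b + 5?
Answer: -10023/7 ≈ -1431.9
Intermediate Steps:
F(b) = 5 - 2*b
(F(-1*2)*26)*(37/(-7) + 30/(-36)) = ((5 - (-2)*2)*26)*(37/(-7) + 30/(-36)) = ((5 - 2*(-2))*26)*(37*(-1/7) + 30*(-1/36)) = ((5 + 4)*26)*(-37/7 - 5/6) = (9*26)*(-257/42) = 234*(-257/42) = -10023/7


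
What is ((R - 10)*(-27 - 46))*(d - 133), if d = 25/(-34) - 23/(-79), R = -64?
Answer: -968122131/1343 ≈ -7.2087e+5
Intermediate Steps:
d = -1193/2686 (d = 25*(-1/34) - 23*(-1/79) = -25/34 + 23/79 = -1193/2686 ≈ -0.44415)
((R - 10)*(-27 - 46))*(d - 133) = ((-64 - 10)*(-27 - 46))*(-1193/2686 - 133) = -74*(-73)*(-358431/2686) = 5402*(-358431/2686) = -968122131/1343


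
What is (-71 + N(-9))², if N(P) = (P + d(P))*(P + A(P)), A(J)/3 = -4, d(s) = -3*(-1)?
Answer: 3025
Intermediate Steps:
d(s) = 3
A(J) = -12 (A(J) = 3*(-4) = -12)
N(P) = (-12 + P)*(3 + P) (N(P) = (P + 3)*(P - 12) = (3 + P)*(-12 + P) = (-12 + P)*(3 + P))
(-71 + N(-9))² = (-71 + (-36 + (-9)² - 9*(-9)))² = (-71 + (-36 + 81 + 81))² = (-71 + 126)² = 55² = 3025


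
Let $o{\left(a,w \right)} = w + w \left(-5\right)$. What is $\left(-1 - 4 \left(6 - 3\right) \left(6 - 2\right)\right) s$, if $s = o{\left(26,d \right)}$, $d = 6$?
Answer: $1176$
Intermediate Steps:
$o{\left(a,w \right)} = - 4 w$ ($o{\left(a,w \right)} = w - 5 w = - 4 w$)
$s = -24$ ($s = \left(-4\right) 6 = -24$)
$\left(-1 - 4 \left(6 - 3\right) \left(6 - 2\right)\right) s = \left(-1 - 4 \left(6 - 3\right) \left(6 - 2\right)\right) \left(-24\right) = \left(-1 - 4 \cdot 3 \cdot 4\right) \left(-24\right) = \left(-1 - 48\right) \left(-24\right) = \left(-49\right) \left(-24\right) = 1176$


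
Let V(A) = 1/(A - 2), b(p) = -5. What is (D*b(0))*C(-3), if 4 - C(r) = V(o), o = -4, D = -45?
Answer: 1875/2 ≈ 937.50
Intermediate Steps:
V(A) = 1/(-2 + A)
C(r) = 25/6 (C(r) = 4 - 1/(-2 - 4) = 4 - 1/(-6) = 4 - 1*(-1/6) = 4 + 1/6 = 25/6)
(D*b(0))*C(-3) = -45*(-5)*(25/6) = 225*(25/6) = 1875/2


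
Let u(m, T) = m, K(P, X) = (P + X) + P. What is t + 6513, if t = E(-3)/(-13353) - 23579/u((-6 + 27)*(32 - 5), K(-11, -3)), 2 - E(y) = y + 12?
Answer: 16332020015/2523717 ≈ 6471.4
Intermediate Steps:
K(P, X) = X + 2*P
E(y) = -10 - y (E(y) = 2 - (y + 12) = 2 - (12 + y) = 2 + (-12 - y) = -10 - y)
t = -104948806/2523717 (t = (-10 - 1*(-3))/(-13353) - 23579*1/((-6 + 27)*(32 - 5)) = (-10 + 3)*(-1/13353) - 23579/(21*27) = -7*(-1/13353) - 23579/567 = 7/13353 - 23579*1/567 = 7/13353 - 23579/567 = -104948806/2523717 ≈ -41.585)
t + 6513 = -104948806/2523717 + 6513 = 16332020015/2523717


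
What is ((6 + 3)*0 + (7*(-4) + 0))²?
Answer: 784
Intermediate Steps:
((6 + 3)*0 + (7*(-4) + 0))² = (9*0 + (-28 + 0))² = (0 - 28)² = (-28)² = 784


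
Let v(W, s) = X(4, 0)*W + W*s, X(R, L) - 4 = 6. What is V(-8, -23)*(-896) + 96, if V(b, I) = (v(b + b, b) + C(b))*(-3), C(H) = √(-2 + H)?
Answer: -85920 + 2688*I*√10 ≈ -85920.0 + 8500.2*I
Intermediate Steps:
X(R, L) = 10 (X(R, L) = 4 + 6 = 10)
v(W, s) = 10*W + W*s
V(b, I) = -3*√(-2 + b) - 6*b*(10 + b) (V(b, I) = ((b + b)*(10 + b) + √(-2 + b))*(-3) = ((2*b)*(10 + b) + √(-2 + b))*(-3) = (2*b*(10 + b) + √(-2 + b))*(-3) = (√(-2 + b) + 2*b*(10 + b))*(-3) = -3*√(-2 + b) - 6*b*(10 + b))
V(-8, -23)*(-896) + 96 = (-3*√(-2 - 8) - 6*(-8)*(10 - 8))*(-896) + 96 = (-3*I*√10 - 6*(-8)*2)*(-896) + 96 = (-3*I*√10 + 96)*(-896) + 96 = (96 - 3*I*√10)*(-896) + 96 = (-86016 + 2688*I*√10) + 96 = -85920 + 2688*I*√10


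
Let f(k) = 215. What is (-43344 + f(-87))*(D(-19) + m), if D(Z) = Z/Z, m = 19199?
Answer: -828076800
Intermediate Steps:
D(Z) = 1
(-43344 + f(-87))*(D(-19) + m) = (-43344 + 215)*(1 + 19199) = -43129*19200 = -828076800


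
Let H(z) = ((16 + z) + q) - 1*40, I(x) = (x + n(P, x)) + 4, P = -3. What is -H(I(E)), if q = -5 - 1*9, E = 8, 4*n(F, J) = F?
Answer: 107/4 ≈ 26.750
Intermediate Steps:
n(F, J) = F/4
I(x) = 13/4 + x (I(x) = (x + (¼)*(-3)) + 4 = (x - ¾) + 4 = (-¾ + x) + 4 = 13/4 + x)
q = -14 (q = -5 - 9 = -14)
H(z) = -38 + z (H(z) = ((16 + z) - 14) - 1*40 = (2 + z) - 40 = -38 + z)
-H(I(E)) = -(-38 + (13/4 + 8)) = -(-38 + 45/4) = -1*(-107/4) = 107/4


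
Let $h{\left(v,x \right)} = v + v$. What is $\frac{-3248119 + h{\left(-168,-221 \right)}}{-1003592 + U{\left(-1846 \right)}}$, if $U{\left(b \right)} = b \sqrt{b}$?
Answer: $\frac{81503086259}{25337188655} - \frac{599664793 i \sqrt{1846}}{101348754620} \approx 3.2167 - 0.25422 i$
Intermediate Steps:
$U{\left(b \right)} = b^{\frac{3}{2}}$
$h{\left(v,x \right)} = 2 v$
$\frac{-3248119 + h{\left(-168,-221 \right)}}{-1003592 + U{\left(-1846 \right)}} = \frac{-3248119 + 2 \left(-168\right)}{-1003592 + \left(-1846\right)^{\frac{3}{2}}} = \frac{-3248119 - 336}{-1003592 - 1846 i \sqrt{1846}} = - \frac{3248455}{-1003592 - 1846 i \sqrt{1846}}$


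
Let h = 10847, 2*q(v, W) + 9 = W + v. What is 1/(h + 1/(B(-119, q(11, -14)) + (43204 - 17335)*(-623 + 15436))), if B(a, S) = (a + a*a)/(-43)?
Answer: 16477478329/178731207434706 ≈ 9.2191e-5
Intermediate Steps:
q(v, W) = -9/2 + W/2 + v/2 (q(v, W) = -9/2 + (W + v)/2 = -9/2 + (W/2 + v/2) = -9/2 + W/2 + v/2)
B(a, S) = -a/43 - a²/43 (B(a, S) = (a + a²)*(-1/43) = -a/43 - a²/43)
1/(h + 1/(B(-119, q(11, -14)) + (43204 - 17335)*(-623 + 15436))) = 1/(10847 + 1/(-1/43*(-119)*(1 - 119) + (43204 - 17335)*(-623 + 15436))) = 1/(10847 + 1/(-1/43*(-119)*(-118) + 25869*14813)) = 1/(10847 + 1/(-14042/43 + 383197497)) = 1/(10847 + 1/(16477478329/43)) = 1/(10847 + 43/16477478329) = 1/(178731207434706/16477478329) = 16477478329/178731207434706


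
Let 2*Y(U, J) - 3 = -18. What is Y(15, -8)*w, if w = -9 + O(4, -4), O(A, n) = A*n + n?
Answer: 435/2 ≈ 217.50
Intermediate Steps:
Y(U, J) = -15/2 (Y(U, J) = 3/2 + (½)*(-18) = 3/2 - 9 = -15/2)
O(A, n) = n + A*n
w = -29 (w = -9 - 4*(1 + 4) = -9 - 4*5 = -9 - 20 = -29)
Y(15, -8)*w = -15/2*(-29) = 435/2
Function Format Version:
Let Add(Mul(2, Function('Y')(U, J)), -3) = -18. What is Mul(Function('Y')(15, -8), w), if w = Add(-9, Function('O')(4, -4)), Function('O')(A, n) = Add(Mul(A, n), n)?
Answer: Rational(435, 2) ≈ 217.50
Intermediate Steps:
Function('Y')(U, J) = Rational(-15, 2) (Function('Y')(U, J) = Add(Rational(3, 2), Mul(Rational(1, 2), -18)) = Add(Rational(3, 2), -9) = Rational(-15, 2))
Function('O')(A, n) = Add(n, Mul(A, n))
w = -29 (w = Add(-9, Mul(-4, Add(1, 4))) = Add(-9, Mul(-4, 5)) = Add(-9, -20) = -29)
Mul(Function('Y')(15, -8), w) = Mul(Rational(-15, 2), -29) = Rational(435, 2)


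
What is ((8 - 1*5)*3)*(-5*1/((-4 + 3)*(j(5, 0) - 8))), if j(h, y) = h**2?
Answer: 45/17 ≈ 2.6471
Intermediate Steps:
((8 - 1*5)*3)*(-5*1/((-4 + 3)*(j(5, 0) - 8))) = ((8 - 1*5)*3)*(-5*1/((-4 + 3)*(5**2 - 8))) = ((8 - 5)*3)*(-5*(-1/(25 - 8))) = (3*3)*(-5/((-1*17))) = 9*(-5/(-17)) = 9*(-5*(-1/17)) = 9*(5/17) = 45/17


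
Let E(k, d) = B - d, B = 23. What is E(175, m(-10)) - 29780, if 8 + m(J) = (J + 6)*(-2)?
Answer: -29757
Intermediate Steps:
m(J) = -20 - 2*J (m(J) = -8 + (J + 6)*(-2) = -8 + (6 + J)*(-2) = -8 + (-12 - 2*J) = -20 - 2*J)
E(k, d) = 23 - d
E(175, m(-10)) - 29780 = (23 - (-20 - 2*(-10))) - 29780 = (23 - (-20 + 20)) - 29780 = (23 - 1*0) - 29780 = (23 + 0) - 29780 = 23 - 29780 = -29757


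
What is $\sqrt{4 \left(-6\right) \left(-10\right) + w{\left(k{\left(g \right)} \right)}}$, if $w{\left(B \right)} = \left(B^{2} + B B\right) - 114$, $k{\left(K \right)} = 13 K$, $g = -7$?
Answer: $4 \sqrt{1043} \approx 129.18$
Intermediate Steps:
$w{\left(B \right)} = -114 + 2 B^{2}$ ($w{\left(B \right)} = \left(B^{2} + B^{2}\right) - 114 = 2 B^{2} - 114 = -114 + 2 B^{2}$)
$\sqrt{4 \left(-6\right) \left(-10\right) + w{\left(k{\left(g \right)} \right)}} = \sqrt{4 \left(-6\right) \left(-10\right) - \left(114 - 2 \left(13 \left(-7\right)\right)^{2}\right)} = \sqrt{\left(-24\right) \left(-10\right) - \left(114 - 2 \left(-91\right)^{2}\right)} = \sqrt{240 + \left(-114 + 2 \cdot 8281\right)} = \sqrt{240 + \left(-114 + 16562\right)} = \sqrt{240 + 16448} = \sqrt{16688} = 4 \sqrt{1043}$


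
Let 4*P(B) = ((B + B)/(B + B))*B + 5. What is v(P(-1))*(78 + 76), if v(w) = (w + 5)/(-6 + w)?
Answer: -924/5 ≈ -184.80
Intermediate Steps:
P(B) = 5/4 + B/4 (P(B) = (((B + B)/(B + B))*B + 5)/4 = (((2*B)/((2*B)))*B + 5)/4 = (((2*B)*(1/(2*B)))*B + 5)/4 = (1*B + 5)/4 = (B + 5)/4 = (5 + B)/4 = 5/4 + B/4)
v(w) = (5 + w)/(-6 + w)
v(P(-1))*(78 + 76) = ((5 + (5/4 + (¼)*(-1)))/(-6 + (5/4 + (¼)*(-1))))*(78 + 76) = ((5 + (5/4 - ¼))/(-6 + (5/4 - ¼)))*154 = ((5 + 1)/(-6 + 1))*154 = (6/(-5))*154 = -⅕*6*154 = -6/5*154 = -924/5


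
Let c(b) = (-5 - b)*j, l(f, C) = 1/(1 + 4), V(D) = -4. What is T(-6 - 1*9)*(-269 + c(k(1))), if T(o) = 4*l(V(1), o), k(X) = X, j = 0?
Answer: -1076/5 ≈ -215.20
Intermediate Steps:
l(f, C) = ⅕ (l(f, C) = 1/5 = ⅕)
c(b) = 0 (c(b) = (-5 - b)*0 = 0)
T(o) = ⅘ (T(o) = 4*(⅕) = ⅘)
T(-6 - 1*9)*(-269 + c(k(1))) = 4*(-269 + 0)/5 = (⅘)*(-269) = -1076/5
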